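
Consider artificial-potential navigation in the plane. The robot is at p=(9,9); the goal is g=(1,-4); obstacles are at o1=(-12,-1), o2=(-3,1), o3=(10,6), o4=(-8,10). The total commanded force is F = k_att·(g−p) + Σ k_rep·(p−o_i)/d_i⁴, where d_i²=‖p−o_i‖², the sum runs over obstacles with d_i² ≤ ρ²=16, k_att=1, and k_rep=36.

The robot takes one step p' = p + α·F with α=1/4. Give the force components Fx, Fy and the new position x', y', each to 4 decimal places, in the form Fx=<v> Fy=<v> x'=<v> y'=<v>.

Fx=-8.3600 Fy=-11.9200 x'=6.9100 y'=6.0200

F_att = 1·(g−p) = 1·(-8,-13) = (-8.0000,-13.0000)
o1: d²=541 > ρ²=16 → inactive
o2: d²=208 > ρ²=16 → inactive
o3: d²=10 ≤ ρ²=16; F_rep = 36·(-1,3)/10² = (-0.3600,1.0800)
o4: d²=290 > ρ²=16 → inactive
F = F_att + ΣF_rep = (-8.3600,-11.9200)
p' = p + 1/4·F = (6.9100,6.0200)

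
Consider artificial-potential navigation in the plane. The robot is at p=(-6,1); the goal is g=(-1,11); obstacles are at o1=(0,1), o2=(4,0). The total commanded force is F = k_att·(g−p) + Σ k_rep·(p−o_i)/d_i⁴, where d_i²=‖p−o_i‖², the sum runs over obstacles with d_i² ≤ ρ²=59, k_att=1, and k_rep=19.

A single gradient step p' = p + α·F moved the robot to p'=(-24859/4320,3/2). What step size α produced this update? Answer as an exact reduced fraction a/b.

F_att = 1·(g−p) = 1·(5,10) = (5.0000,10.0000)
o1: d²=36 ≤ ρ²=59; F_rep = 19·(-6,0)/36² = (-0.0880,0.0000)
o2: d²=101 > ρ²=59 → inactive
F = F_att + ΣF_rep = (4.9120,10.0000)
Δp = p'−p = (0.2456,0.5000); α = Δx/Fx = (1061/4320) / (1061/216) = 1/20
check: Δy/Fy = (1/2) / (10) = 1/20 ✓

α = 1/20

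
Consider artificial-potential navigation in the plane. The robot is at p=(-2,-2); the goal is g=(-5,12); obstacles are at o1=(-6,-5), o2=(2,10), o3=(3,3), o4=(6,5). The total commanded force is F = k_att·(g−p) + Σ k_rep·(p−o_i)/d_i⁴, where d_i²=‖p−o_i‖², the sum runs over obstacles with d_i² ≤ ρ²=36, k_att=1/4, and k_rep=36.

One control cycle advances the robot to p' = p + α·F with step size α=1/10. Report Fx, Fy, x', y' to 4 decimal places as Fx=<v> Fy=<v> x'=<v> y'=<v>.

Fx=-0.5196 Fy=3.6728 x'=-2.0520 y'=-1.6327

F_att = 1/4·(g−p) = 1/4·(-3,14) = (-0.7500,3.5000)
o1: d²=25 ≤ ρ²=36; F_rep = 36·(4,3)/25² = (0.2304,0.1728)
o2: d²=160 > ρ²=36 → inactive
o3: d²=50 > ρ²=36 → inactive
o4: d²=113 > ρ²=36 → inactive
F = F_att + ΣF_rep = (-0.5196,3.6728)
p' = p + 1/10·F = (-2.0520,-1.6327)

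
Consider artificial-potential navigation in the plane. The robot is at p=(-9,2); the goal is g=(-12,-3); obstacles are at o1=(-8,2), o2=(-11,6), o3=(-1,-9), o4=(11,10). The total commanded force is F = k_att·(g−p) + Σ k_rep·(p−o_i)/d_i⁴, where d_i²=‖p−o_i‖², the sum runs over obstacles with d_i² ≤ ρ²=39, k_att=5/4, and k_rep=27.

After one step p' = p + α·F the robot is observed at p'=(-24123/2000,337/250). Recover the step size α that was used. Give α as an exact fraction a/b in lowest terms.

α = 1/10

F_att = 5/4·(g−p) = 5/4·(-3,-5) = (-3.7500,-6.2500)
o1: d²=1 ≤ ρ²=39; F_rep = 27·(-1,0)/1² = (-27.0000,0.0000)
o2: d²=20 ≤ ρ²=39; F_rep = 27·(2,-4)/20² = (0.1350,-0.2700)
o3: d²=185 > ρ²=39 → inactive
o4: d²=464 > ρ²=39 → inactive
F = F_att + ΣF_rep = (-30.6150,-6.5200)
Δp = p'−p = (-3.0615,-0.6520); α = Δx/Fx = (-6123/2000) / (-6123/200) = 1/10
check: Δy/Fy = (-163/250) / (-163/25) = 1/10 ✓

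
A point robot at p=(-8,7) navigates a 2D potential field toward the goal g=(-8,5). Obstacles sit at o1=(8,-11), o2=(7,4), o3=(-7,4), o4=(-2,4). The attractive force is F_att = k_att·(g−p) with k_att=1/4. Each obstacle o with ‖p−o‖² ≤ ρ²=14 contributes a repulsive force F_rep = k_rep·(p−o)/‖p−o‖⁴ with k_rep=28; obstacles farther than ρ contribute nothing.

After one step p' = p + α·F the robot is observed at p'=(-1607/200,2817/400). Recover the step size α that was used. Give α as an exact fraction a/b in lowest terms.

α = 1/8

F_att = 1/4·(g−p) = 1/4·(0,-2) = (0.0000,-0.5000)
o1: d²=580 > ρ²=14 → inactive
o2: d²=234 > ρ²=14 → inactive
o3: d²=10 ≤ ρ²=14; F_rep = 28·(-1,3)/10² = (-0.2800,0.8400)
o4: d²=45 > ρ²=14 → inactive
F = F_att + ΣF_rep = (-0.2800,0.3400)
Δp = p'−p = (-0.0350,0.0425); α = Δx/Fx = (-7/200) / (-7/25) = 1/8
check: Δy/Fy = (17/400) / (17/50) = 1/8 ✓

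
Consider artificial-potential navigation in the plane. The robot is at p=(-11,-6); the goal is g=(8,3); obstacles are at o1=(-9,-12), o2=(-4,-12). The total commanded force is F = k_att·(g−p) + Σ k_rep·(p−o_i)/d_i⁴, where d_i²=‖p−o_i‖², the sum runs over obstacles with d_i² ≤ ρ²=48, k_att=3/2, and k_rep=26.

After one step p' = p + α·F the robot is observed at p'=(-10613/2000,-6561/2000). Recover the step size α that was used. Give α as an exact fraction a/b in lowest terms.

α = 1/5

F_att = 3/2·(g−p) = 3/2·(19,9) = (28.5000,13.5000)
o1: d²=40 ≤ ρ²=48; F_rep = 26·(-2,6)/40² = (-0.0325,0.0975)
o2: d²=85 > ρ²=48 → inactive
F = F_att + ΣF_rep = (28.4675,13.5975)
Δp = p'−p = (5.6935,2.7195); α = Δx/Fx = (11387/2000) / (11387/400) = 1/5
check: Δy/Fy = (5439/2000) / (5439/400) = 1/5 ✓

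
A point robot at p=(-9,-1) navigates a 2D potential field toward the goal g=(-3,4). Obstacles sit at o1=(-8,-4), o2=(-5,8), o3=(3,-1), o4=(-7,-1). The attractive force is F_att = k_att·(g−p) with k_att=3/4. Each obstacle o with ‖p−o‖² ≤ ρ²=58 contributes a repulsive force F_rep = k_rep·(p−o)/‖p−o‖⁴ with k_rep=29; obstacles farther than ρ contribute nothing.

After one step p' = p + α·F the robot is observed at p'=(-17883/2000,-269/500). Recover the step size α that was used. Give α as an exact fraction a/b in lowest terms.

α = 1/10

F_att = 3/4·(g−p) = 3/4·(6,5) = (4.5000,3.7500)
o1: d²=10 ≤ ρ²=58; F_rep = 29·(-1,3)/10² = (-0.2900,0.8700)
o2: d²=97 > ρ²=58 → inactive
o3: d²=144 > ρ²=58 → inactive
o4: d²=4 ≤ ρ²=58; F_rep = 29·(-2,0)/4² = (-3.6250,0.0000)
F = F_att + ΣF_rep = (0.5850,4.6200)
Δp = p'−p = (0.0585,0.4620); α = Δx/Fx = (117/2000) / (117/200) = 1/10
check: Δy/Fy = (231/500) / (231/50) = 1/10 ✓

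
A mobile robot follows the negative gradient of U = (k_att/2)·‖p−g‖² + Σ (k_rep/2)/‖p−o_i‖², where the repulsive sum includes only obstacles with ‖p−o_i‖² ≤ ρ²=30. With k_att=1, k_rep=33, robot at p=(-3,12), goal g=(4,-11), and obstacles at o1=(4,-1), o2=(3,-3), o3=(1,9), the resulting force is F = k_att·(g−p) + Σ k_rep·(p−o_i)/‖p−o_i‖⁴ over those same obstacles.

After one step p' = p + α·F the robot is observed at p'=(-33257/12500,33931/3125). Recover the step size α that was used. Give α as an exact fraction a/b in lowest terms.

α = 1/20

F_att = 1·(g−p) = 1·(7,-23) = (7.0000,-23.0000)
o1: d²=218 > ρ²=30 → inactive
o2: d²=261 > ρ²=30 → inactive
o3: d²=25 ≤ ρ²=30; F_rep = 33·(-4,3)/25² = (-0.2112,0.1584)
F = F_att + ΣF_rep = (6.7888,-22.8416)
Δp = p'−p = (0.3394,-1.1421); α = Δx/Fx = (4243/12500) / (4243/625) = 1/20
check: Δy/Fy = (-3569/3125) / (-14276/625) = 1/20 ✓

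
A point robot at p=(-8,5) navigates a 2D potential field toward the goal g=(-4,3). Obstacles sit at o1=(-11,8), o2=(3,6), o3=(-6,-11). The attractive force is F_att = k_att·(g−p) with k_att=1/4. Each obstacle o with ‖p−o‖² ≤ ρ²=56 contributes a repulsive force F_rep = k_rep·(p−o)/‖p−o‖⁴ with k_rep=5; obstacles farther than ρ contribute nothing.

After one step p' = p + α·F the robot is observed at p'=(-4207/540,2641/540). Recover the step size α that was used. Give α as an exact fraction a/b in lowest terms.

α = 1/5

F_att = 1/4·(g−p) = 1/4·(4,-2) = (1.0000,-0.5000)
o1: d²=18 ≤ ρ²=56; F_rep = 5·(3,-3)/18² = (0.0463,-0.0463)
o2: d²=122 > ρ²=56 → inactive
o3: d²=260 > ρ²=56 → inactive
F = F_att + ΣF_rep = (1.0463,-0.5463)
Δp = p'−p = (0.2093,-0.1093); α = Δx/Fx = (113/540) / (113/108) = 1/5
check: Δy/Fy = (-59/540) / (-59/108) = 1/5 ✓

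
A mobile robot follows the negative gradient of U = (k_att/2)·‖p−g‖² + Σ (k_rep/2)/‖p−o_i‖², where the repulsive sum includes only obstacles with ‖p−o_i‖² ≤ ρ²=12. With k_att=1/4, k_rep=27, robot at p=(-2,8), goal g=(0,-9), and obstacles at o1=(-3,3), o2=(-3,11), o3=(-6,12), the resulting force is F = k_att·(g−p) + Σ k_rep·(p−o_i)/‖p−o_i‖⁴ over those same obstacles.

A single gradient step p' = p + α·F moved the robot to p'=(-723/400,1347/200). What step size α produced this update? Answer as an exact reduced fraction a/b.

α = 1/4

F_att = 1/4·(g−p) = 1/4·(2,-17) = (0.5000,-4.2500)
o1: d²=26 > ρ²=12 → inactive
o2: d²=10 ≤ ρ²=12; F_rep = 27·(1,-3)/10² = (0.2700,-0.8100)
o3: d²=32 > ρ²=12 → inactive
F = F_att + ΣF_rep = (0.7700,-5.0600)
Δp = p'−p = (0.1925,-1.2650); α = Δx/Fx = (77/400) / (77/100) = 1/4
check: Δy/Fy = (-253/200) / (-253/50) = 1/4 ✓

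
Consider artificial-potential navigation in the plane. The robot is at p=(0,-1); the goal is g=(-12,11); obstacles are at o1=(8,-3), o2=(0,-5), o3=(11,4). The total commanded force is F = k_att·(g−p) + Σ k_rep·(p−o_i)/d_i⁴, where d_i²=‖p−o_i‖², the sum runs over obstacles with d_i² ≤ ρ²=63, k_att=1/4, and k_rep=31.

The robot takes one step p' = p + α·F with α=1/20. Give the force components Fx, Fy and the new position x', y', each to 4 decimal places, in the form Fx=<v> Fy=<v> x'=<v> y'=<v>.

F_att = 1/4·(g−p) = 1/4·(-12,12) = (-3.0000,3.0000)
o1: d²=68 > ρ²=63 → inactive
o2: d²=16 ≤ ρ²=63; F_rep = 31·(0,4)/16² = (0.0000,0.4844)
o3: d²=146 > ρ²=63 → inactive
F = F_att + ΣF_rep = (-3.0000,3.4844)
p' = p + 1/20·F = (-0.1500,-0.8258)

Fx=-3.0000 Fy=3.4844 x'=-0.1500 y'=-0.8258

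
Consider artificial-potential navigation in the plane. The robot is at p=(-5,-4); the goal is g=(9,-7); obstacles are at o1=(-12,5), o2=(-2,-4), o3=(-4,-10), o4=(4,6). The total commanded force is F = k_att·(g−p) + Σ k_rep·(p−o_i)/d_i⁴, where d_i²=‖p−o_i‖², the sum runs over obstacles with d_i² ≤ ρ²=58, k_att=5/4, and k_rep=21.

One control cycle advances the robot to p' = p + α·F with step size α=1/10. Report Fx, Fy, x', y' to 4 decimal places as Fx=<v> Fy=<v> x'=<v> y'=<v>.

Fx=16.7069 Fy=-3.6580 x'=-3.3293 y'=-4.3658

F_att = 5/4·(g−p) = 5/4·(14,-3) = (17.5000,-3.7500)
o1: d²=130 > ρ²=58 → inactive
o2: d²=9 ≤ ρ²=58; F_rep = 21·(-3,0)/9² = (-0.7778,0.0000)
o3: d²=37 ≤ ρ²=58; F_rep = 21·(-1,6)/37² = (-0.0153,0.0920)
o4: d²=181 > ρ²=58 → inactive
F = F_att + ΣF_rep = (16.7069,-3.6580)
p' = p + 1/10·F = (-3.3293,-4.3658)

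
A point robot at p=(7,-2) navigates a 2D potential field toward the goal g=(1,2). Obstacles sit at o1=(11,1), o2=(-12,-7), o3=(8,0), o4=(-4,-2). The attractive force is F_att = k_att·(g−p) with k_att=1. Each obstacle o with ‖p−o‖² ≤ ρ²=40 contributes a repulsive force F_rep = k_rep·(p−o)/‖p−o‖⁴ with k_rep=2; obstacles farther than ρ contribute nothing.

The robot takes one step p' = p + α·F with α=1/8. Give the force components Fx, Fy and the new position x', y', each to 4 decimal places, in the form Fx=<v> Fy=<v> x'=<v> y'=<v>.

Fx=-6.0928 Fy=3.8304 x'=6.2384 y'=-1.5212

F_att = 1·(g−p) = 1·(-6,4) = (-6.0000,4.0000)
o1: d²=25 ≤ ρ²=40; F_rep = 2·(-4,-3)/25² = (-0.0128,-0.0096)
o2: d²=386 > ρ²=40 → inactive
o3: d²=5 ≤ ρ²=40; F_rep = 2·(-1,-2)/5² = (-0.0800,-0.1600)
o4: d²=121 > ρ²=40 → inactive
F = F_att + ΣF_rep = (-6.0928,3.8304)
p' = p + 1/8·F = (6.2384,-1.5212)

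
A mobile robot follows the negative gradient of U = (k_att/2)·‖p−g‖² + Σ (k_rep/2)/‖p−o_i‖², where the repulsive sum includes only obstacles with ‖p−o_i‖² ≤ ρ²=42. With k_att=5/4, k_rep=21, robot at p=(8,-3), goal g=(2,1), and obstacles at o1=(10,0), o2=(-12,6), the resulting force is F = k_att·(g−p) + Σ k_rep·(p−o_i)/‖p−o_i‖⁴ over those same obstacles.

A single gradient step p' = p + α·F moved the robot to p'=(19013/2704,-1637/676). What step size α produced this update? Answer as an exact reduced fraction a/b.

F_att = 5/4·(g−p) = 5/4·(-6,4) = (-7.5000,5.0000)
o1: d²=13 ≤ ρ²=42; F_rep = 21·(-2,-3)/13² = (-0.2485,-0.3728)
o2: d²=481 > ρ²=42 → inactive
F = F_att + ΣF_rep = (-7.7485,4.6272)
Δp = p'−p = (-0.9686,0.5784); α = Δx/Fx = (-2619/2704) / (-2619/338) = 1/8
check: Δy/Fy = (391/676) / (782/169) = 1/8 ✓

α = 1/8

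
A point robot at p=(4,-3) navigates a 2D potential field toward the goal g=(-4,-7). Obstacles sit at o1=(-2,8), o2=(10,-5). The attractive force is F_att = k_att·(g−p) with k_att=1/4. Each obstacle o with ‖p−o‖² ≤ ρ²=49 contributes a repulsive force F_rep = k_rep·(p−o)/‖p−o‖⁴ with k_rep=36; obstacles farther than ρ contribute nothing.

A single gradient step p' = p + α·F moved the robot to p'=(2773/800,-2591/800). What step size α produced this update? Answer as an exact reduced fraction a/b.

α = 1/4

F_att = 1/4·(g−p) = 1/4·(-8,-4) = (-2.0000,-1.0000)
o1: d²=157 > ρ²=49 → inactive
o2: d²=40 ≤ ρ²=49; F_rep = 36·(-6,2)/40² = (-0.1350,0.0450)
F = F_att + ΣF_rep = (-2.1350,-0.9550)
Δp = p'−p = (-0.5337,-0.2387); α = Δx/Fx = (-427/800) / (-427/200) = 1/4
check: Δy/Fy = (-191/800) / (-191/200) = 1/4 ✓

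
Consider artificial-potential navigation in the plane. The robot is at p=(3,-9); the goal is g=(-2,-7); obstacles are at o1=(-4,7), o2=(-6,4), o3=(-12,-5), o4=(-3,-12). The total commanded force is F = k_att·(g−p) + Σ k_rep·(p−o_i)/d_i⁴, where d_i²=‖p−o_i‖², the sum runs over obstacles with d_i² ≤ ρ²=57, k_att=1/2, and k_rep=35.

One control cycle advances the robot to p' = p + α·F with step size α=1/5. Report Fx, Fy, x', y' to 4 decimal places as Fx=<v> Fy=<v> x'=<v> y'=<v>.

Fx=-2.3963 Fy=1.0519 x'=2.5207 y'=-8.7896

F_att = 1/2·(g−p) = 1/2·(-5,2) = (-2.5000,1.0000)
o1: d²=305 > ρ²=57 → inactive
o2: d²=250 > ρ²=57 → inactive
o3: d²=241 > ρ²=57 → inactive
o4: d²=45 ≤ ρ²=57; F_rep = 35·(6,3)/45² = (0.1037,0.0519)
F = F_att + ΣF_rep = (-2.3963,1.0519)
p' = p + 1/5·F = (2.5207,-8.7896)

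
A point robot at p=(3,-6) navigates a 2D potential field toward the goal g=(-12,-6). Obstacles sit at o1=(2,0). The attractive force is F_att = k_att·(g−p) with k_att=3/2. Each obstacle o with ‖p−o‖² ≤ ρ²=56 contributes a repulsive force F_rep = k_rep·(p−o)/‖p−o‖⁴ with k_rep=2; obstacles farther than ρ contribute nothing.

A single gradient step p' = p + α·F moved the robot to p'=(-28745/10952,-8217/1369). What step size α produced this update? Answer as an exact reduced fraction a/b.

α = 1/4

F_att = 3/2·(g−p) = 3/2·(-15,0) = (-22.5000,0.0000)
o1: d²=37 ≤ ρ²=56; F_rep = 2·(1,-6)/37² = (0.0015,-0.0088)
F = F_att + ΣF_rep = (-22.4985,-0.0088)
Δp = p'−p = (-5.6246,-0.0022); α = Δx/Fx = (-61601/10952) / (-61601/2738) = 1/4
check: Δy/Fy = (-3/1369) / (-12/1369) = 1/4 ✓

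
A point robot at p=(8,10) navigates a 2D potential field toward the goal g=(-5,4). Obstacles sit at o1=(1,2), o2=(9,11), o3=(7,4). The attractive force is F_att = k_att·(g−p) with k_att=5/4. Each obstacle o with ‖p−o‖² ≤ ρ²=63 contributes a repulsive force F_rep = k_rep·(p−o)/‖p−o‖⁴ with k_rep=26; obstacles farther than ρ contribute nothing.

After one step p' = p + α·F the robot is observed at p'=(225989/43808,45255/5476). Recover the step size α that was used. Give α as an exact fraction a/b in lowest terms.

F_att = 5/4·(g−p) = 5/4·(-13,-6) = (-16.2500,-7.5000)
o1: d²=113 > ρ²=63 → inactive
o2: d²=2 ≤ ρ²=63; F_rep = 26·(-1,-1)/2² = (-6.5000,-6.5000)
o3: d²=37 ≤ ρ²=63; F_rep = 26·(1,6)/37² = (0.0190,0.1140)
F = F_att + ΣF_rep = (-22.7310,-13.8860)
Δp = p'−p = (-2.8414,-1.7358); α = Δx/Fx = (-124475/43808) / (-124475/5476) = 1/8
check: Δy/Fy = (-9505/5476) / (-19010/1369) = 1/8 ✓

α = 1/8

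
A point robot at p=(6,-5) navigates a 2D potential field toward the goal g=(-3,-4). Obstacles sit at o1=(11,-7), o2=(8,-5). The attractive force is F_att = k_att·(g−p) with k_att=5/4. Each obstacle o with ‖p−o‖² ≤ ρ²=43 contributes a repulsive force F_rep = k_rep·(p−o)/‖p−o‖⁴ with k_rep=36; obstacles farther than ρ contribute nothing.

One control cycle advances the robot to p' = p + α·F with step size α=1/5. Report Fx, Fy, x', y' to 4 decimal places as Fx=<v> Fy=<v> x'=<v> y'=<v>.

F_att = 5/4·(g−p) = 5/4·(-9,1) = (-11.2500,1.2500)
o1: d²=29 ≤ ρ²=43; F_rep = 36·(-5,2)/29² = (-0.2140,0.0856)
o2: d²=4 ≤ ρ²=43; F_rep = 36·(-2,0)/4² = (-4.5000,0.0000)
F = F_att + ΣF_rep = (-15.9640,1.3356)
p' = p + 1/5·F = (2.8072,-4.7329)

Fx=-15.9640 Fy=1.3356 x'=2.8072 y'=-4.7329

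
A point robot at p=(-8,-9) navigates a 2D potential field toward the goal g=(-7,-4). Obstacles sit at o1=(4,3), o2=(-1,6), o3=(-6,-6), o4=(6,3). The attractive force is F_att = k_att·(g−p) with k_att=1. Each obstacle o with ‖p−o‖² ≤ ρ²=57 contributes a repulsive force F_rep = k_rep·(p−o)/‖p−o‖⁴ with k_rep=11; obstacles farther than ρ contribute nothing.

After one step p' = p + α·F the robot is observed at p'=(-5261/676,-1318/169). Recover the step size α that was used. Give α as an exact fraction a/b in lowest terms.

α = 1/4

F_att = 1·(g−p) = 1·(1,5) = (1.0000,5.0000)
o1: d²=288 > ρ²=57 → inactive
o2: d²=274 > ρ²=57 → inactive
o3: d²=13 ≤ ρ²=57; F_rep = 11·(-2,-3)/13² = (-0.1302,-0.1953)
o4: d²=340 > ρ²=57 → inactive
F = F_att + ΣF_rep = (0.8698,4.8047)
Δp = p'−p = (0.2175,1.2012); α = Δx/Fx = (147/676) / (147/169) = 1/4
check: Δy/Fy = (203/169) / (812/169) = 1/4 ✓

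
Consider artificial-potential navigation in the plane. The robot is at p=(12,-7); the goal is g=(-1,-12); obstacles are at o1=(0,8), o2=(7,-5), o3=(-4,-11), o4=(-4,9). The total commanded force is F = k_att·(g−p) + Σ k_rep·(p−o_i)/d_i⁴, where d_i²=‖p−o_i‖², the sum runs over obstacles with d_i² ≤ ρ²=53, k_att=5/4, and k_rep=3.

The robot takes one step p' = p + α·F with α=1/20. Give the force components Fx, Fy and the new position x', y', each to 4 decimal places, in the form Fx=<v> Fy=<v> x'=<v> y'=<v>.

Fx=-16.2322 Fy=-6.2571 x'=11.1884 y'=-7.3129

F_att = 5/4·(g−p) = 5/4·(-13,-5) = (-16.2500,-6.2500)
o1: d²=369 > ρ²=53 → inactive
o2: d²=29 ≤ ρ²=53; F_rep = 3·(5,-2)/29² = (0.0178,-0.0071)
o3: d²=272 > ρ²=53 → inactive
o4: d²=512 > ρ²=53 → inactive
F = F_att + ΣF_rep = (-16.2322,-6.2571)
p' = p + 1/20·F = (11.1884,-7.3129)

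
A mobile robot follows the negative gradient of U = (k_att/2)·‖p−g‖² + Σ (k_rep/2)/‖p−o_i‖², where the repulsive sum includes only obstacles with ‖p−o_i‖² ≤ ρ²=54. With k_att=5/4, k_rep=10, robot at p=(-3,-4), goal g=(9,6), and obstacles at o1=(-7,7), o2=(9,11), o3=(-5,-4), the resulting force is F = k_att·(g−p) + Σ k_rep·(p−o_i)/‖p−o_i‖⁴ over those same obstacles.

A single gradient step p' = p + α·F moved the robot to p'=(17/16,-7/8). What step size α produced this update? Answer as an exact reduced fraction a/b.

α = 1/4

F_att = 5/4·(g−p) = 5/4·(12,10) = (15.0000,12.5000)
o1: d²=137 > ρ²=54 → inactive
o2: d²=369 > ρ²=54 → inactive
o3: d²=4 ≤ ρ²=54; F_rep = 10·(2,0)/4² = (1.2500,0.0000)
F = F_att + ΣF_rep = (16.2500,12.5000)
Δp = p'−p = (4.0625,3.1250); α = Δx/Fx = (65/16) / (65/4) = 1/4
check: Δy/Fy = (25/8) / (25/2) = 1/4 ✓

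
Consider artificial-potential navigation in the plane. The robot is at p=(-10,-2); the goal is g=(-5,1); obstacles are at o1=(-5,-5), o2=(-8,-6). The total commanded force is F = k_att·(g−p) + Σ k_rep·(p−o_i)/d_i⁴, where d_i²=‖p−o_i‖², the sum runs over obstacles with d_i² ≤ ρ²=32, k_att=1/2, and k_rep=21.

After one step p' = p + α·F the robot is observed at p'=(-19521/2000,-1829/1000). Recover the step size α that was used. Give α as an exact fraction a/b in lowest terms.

α = 1/10

F_att = 1/2·(g−p) = 1/2·(5,3) = (2.5000,1.5000)
o1: d²=34 > ρ²=32 → inactive
o2: d²=20 ≤ ρ²=32; F_rep = 21·(-2,4)/20² = (-0.1050,0.2100)
F = F_att + ΣF_rep = (2.3950,1.7100)
Δp = p'−p = (0.2395,0.1710); α = Δx/Fx = (479/2000) / (479/200) = 1/10
check: Δy/Fy = (171/1000) / (171/100) = 1/10 ✓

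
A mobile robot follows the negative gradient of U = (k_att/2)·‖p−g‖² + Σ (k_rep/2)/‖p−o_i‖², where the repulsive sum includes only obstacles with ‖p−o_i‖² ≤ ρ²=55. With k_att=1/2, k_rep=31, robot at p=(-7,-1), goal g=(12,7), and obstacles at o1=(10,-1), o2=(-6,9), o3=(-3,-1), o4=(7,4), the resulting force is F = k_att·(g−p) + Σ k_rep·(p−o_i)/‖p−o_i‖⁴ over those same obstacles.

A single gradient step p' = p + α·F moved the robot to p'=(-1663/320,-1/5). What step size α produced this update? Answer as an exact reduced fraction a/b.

F_att = 1/2·(g−p) = 1/2·(19,8) = (9.5000,4.0000)
o1: d²=289 > ρ²=55 → inactive
o2: d²=101 > ρ²=55 → inactive
o3: d²=16 ≤ ρ²=55; F_rep = 31·(-4,0)/16² = (-0.4844,0.0000)
o4: d²=221 > ρ²=55 → inactive
F = F_att + ΣF_rep = (9.0156,4.0000)
Δp = p'−p = (1.8031,0.8000); α = Δx/Fx = (577/320) / (577/64) = 1/5
check: Δy/Fy = (4/5) / (4) = 1/5 ✓

α = 1/5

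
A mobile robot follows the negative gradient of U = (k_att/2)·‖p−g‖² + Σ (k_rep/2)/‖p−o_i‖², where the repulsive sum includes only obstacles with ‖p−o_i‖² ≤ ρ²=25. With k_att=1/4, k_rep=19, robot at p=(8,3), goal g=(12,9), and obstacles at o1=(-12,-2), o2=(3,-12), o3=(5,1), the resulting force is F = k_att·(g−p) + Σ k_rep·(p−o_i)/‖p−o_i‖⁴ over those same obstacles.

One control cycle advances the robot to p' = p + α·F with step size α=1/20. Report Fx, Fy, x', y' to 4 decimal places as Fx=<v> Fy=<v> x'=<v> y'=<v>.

Fx=1.3373 Fy=1.7249 x'=8.0669 y'=3.0862

F_att = 1/4·(g−p) = 1/4·(4,6) = (1.0000,1.5000)
o1: d²=425 > ρ²=25 → inactive
o2: d²=250 > ρ²=25 → inactive
o3: d²=13 ≤ ρ²=25; F_rep = 19·(3,2)/13² = (0.3373,0.2249)
F = F_att + ΣF_rep = (1.3373,1.7249)
p' = p + 1/20·F = (8.0669,3.0862)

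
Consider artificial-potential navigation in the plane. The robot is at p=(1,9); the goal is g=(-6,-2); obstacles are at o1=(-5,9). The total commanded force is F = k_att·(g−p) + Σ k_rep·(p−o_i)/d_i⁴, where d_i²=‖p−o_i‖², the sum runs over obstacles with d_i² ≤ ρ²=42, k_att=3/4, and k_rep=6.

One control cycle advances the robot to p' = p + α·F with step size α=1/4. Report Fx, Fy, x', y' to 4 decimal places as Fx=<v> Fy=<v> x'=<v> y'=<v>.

F_att = 3/4·(g−p) = 3/4·(-7,-11) = (-5.2500,-8.2500)
o1: d²=36 ≤ ρ²=42; F_rep = 6·(6,0)/36² = (0.0278,0.0000)
F = F_att + ΣF_rep = (-5.2222,-8.2500)
p' = p + 1/4·F = (-0.3056,6.9375)

Fx=-5.2222 Fy=-8.2500 x'=-0.3056 y'=6.9375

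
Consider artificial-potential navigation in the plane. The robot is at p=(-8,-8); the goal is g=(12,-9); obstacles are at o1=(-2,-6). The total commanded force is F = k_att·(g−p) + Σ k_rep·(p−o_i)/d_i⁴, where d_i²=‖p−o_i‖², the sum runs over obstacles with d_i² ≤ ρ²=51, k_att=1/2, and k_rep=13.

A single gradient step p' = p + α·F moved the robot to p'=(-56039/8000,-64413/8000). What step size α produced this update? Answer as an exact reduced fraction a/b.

F_att = 1/2·(g−p) = 1/2·(20,-1) = (10.0000,-0.5000)
o1: d²=40 ≤ ρ²=51; F_rep = 13·(-6,-2)/40² = (-0.0488,-0.0163)
F = F_att + ΣF_rep = (9.9512,-0.5162)
Δp = p'−p = (0.9951,-0.0516); α = Δx/Fx = (7961/8000) / (7961/800) = 1/10
check: Δy/Fy = (-413/8000) / (-413/800) = 1/10 ✓

α = 1/10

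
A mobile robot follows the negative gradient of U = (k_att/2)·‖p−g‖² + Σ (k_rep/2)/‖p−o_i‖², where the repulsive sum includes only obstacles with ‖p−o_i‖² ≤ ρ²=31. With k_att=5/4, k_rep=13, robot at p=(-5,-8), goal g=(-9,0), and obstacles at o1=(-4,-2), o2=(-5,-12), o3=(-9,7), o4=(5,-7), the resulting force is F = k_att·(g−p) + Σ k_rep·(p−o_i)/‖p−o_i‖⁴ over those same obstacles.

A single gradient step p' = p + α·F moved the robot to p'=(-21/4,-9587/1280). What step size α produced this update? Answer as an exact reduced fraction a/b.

F_att = 5/4·(g−p) = 5/4·(-4,8) = (-5.0000,10.0000)
o1: d²=37 > ρ²=31 → inactive
o2: d²=16 ≤ ρ²=31; F_rep = 13·(0,4)/16² = (0.0000,0.2031)
o3: d²=241 > ρ²=31 → inactive
o4: d²=101 > ρ²=31 → inactive
F = F_att + ΣF_rep = (-5.0000,10.2031)
Δp = p'−p = (-0.2500,0.5102); α = Δx/Fx = (-1/4) / (-5) = 1/20
check: Δy/Fy = (653/1280) / (653/64) = 1/20 ✓

α = 1/20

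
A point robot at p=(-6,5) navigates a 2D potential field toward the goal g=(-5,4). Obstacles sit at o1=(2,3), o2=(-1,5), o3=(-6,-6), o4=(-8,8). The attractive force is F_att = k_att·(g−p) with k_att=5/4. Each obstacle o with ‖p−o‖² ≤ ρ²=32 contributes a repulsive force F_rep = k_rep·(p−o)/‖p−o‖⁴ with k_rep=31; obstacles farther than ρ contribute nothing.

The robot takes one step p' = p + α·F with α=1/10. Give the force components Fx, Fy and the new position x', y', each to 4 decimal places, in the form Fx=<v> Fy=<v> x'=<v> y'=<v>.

Fx=1.3689 Fy=-1.8003 x'=-5.8631 y'=4.8200

F_att = 5/4·(g−p) = 5/4·(1,-1) = (1.2500,-1.2500)
o1: d²=68 > ρ²=32 → inactive
o2: d²=25 ≤ ρ²=32; F_rep = 31·(-5,0)/25² = (-0.2480,0.0000)
o3: d²=121 > ρ²=32 → inactive
o4: d²=13 ≤ ρ²=32; F_rep = 31·(2,-3)/13² = (0.3669,-0.5503)
F = F_att + ΣF_rep = (1.3689,-1.8003)
p' = p + 1/10·F = (-5.8631,4.8200)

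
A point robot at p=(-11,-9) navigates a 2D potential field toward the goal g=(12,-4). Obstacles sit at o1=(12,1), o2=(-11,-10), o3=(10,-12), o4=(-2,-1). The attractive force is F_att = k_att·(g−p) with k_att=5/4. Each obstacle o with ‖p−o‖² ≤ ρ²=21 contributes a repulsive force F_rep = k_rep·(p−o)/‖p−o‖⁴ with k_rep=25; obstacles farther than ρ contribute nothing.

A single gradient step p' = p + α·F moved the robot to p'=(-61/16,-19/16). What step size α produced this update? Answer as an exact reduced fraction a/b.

α = 1/4

F_att = 5/4·(g−p) = 5/4·(23,5) = (28.7500,6.2500)
o1: d²=629 > ρ²=21 → inactive
o2: d²=1 ≤ ρ²=21; F_rep = 25·(0,1)/1² = (0.0000,25.0000)
o3: d²=450 > ρ²=21 → inactive
o4: d²=145 > ρ²=21 → inactive
F = F_att + ΣF_rep = (28.7500,31.2500)
Δp = p'−p = (7.1875,7.8125); α = Δx/Fx = (115/16) / (115/4) = 1/4
check: Δy/Fy = (125/16) / (125/4) = 1/4 ✓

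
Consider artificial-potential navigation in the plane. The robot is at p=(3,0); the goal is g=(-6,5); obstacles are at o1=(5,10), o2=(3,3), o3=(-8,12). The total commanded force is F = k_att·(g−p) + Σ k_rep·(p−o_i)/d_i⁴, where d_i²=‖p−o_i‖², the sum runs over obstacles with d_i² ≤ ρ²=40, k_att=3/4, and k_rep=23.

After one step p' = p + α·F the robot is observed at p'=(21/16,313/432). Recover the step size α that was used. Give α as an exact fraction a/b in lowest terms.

F_att = 3/4·(g−p) = 3/4·(-9,5) = (-6.7500,3.7500)
o1: d²=104 > ρ²=40 → inactive
o2: d²=9 ≤ ρ²=40; F_rep = 23·(0,-3)/9² = (0.0000,-0.8519)
o3: d²=265 > ρ²=40 → inactive
F = F_att + ΣF_rep = (-6.7500,2.8981)
Δp = p'−p = (-1.6875,0.7245); α = Δx/Fx = (-27/16) / (-27/4) = 1/4
check: Δy/Fy = (313/432) / (313/108) = 1/4 ✓

α = 1/4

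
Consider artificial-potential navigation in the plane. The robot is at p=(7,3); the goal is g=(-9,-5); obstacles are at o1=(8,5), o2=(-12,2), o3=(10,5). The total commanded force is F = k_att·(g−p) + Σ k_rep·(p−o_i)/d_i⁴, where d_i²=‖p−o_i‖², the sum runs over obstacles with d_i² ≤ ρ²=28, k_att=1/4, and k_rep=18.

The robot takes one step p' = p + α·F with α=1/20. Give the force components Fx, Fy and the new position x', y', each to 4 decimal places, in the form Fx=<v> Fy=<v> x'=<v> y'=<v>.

Fx=-5.0395 Fy=-3.6530 x'=6.7480 y'=2.8173

F_att = 1/4·(g−p) = 1/4·(-16,-8) = (-4.0000,-2.0000)
o1: d²=5 ≤ ρ²=28; F_rep = 18·(-1,-2)/5² = (-0.7200,-1.4400)
o2: d²=362 > ρ²=28 → inactive
o3: d²=13 ≤ ρ²=28; F_rep = 18·(-3,-2)/13² = (-0.3195,-0.2130)
F = F_att + ΣF_rep = (-5.0395,-3.6530)
p' = p + 1/20·F = (6.7480,2.8173)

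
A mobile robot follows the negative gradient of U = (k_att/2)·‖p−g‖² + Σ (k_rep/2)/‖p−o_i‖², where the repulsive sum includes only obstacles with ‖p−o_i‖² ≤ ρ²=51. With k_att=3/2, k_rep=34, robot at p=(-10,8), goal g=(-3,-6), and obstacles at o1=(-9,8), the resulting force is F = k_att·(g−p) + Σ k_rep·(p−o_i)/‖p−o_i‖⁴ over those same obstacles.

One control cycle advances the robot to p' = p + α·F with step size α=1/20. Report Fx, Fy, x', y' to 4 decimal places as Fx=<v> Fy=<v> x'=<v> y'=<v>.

Fx=-23.5000 Fy=-21.0000 x'=-11.1750 y'=6.9500

F_att = 3/2·(g−p) = 3/2·(7,-14) = (10.5000,-21.0000)
o1: d²=1 ≤ ρ²=51; F_rep = 34·(-1,0)/1² = (-34.0000,0.0000)
F = F_att + ΣF_rep = (-23.5000,-21.0000)
p' = p + 1/20·F = (-11.1750,6.9500)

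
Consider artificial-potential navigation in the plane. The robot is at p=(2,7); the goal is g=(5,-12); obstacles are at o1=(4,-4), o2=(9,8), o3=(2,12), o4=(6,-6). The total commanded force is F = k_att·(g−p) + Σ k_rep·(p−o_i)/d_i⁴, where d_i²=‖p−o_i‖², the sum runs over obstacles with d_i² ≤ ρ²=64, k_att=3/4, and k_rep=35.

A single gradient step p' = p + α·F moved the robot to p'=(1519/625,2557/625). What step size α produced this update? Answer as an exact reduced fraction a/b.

α = 1/5

F_att = 3/4·(g−p) = 3/4·(3,-19) = (2.2500,-14.2500)
o1: d²=125 > ρ²=64 → inactive
o2: d²=50 ≤ ρ²=64; F_rep = 35·(-7,-1)/50² = (-0.0980,-0.0140)
o3: d²=25 ≤ ρ²=64; F_rep = 35·(0,-5)/25² = (0.0000,-0.2800)
o4: d²=185 > ρ²=64 → inactive
F = F_att + ΣF_rep = (2.1520,-14.5440)
Δp = p'−p = (0.4304,-2.9088); α = Δx/Fx = (269/625) / (269/125) = 1/5
check: Δy/Fy = (-1818/625) / (-1818/125) = 1/5 ✓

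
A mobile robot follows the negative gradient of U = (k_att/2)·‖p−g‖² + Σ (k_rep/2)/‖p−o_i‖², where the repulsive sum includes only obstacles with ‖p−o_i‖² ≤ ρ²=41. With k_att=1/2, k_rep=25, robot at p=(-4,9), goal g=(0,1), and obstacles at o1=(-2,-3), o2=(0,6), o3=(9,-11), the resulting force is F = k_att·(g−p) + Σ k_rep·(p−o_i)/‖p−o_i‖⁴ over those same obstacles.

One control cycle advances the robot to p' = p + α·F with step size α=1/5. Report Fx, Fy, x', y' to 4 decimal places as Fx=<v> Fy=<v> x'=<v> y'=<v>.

Fx=1.8400 Fy=-3.8800 x'=-3.6320 y'=8.2240

F_att = 1/2·(g−p) = 1/2·(4,-8) = (2.0000,-4.0000)
o1: d²=148 > ρ²=41 → inactive
o2: d²=25 ≤ ρ²=41; F_rep = 25·(-4,3)/25² = (-0.1600,0.1200)
o3: d²=569 > ρ²=41 → inactive
F = F_att + ΣF_rep = (1.8400,-3.8800)
p' = p + 1/5·F = (-3.6320,8.2240)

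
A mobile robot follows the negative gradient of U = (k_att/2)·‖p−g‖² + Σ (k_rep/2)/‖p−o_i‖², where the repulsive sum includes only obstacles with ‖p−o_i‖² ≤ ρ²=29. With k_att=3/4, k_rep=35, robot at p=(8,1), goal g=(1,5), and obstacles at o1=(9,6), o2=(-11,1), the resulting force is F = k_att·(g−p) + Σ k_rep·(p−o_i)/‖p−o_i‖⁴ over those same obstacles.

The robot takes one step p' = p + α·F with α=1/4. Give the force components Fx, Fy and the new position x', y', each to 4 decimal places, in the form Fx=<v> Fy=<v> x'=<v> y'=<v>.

F_att = 3/4·(g−p) = 3/4·(-7,4) = (-5.2500,3.0000)
o1: d²=26 ≤ ρ²=29; F_rep = 35·(-1,-5)/26² = (-0.0518,-0.2589)
o2: d²=361 > ρ²=29 → inactive
F = F_att + ΣF_rep = (-5.3018,2.7411)
p' = p + 1/4·F = (6.6746,1.6853)

Fx=-5.3018 Fy=2.7411 x'=6.6746 y'=1.6853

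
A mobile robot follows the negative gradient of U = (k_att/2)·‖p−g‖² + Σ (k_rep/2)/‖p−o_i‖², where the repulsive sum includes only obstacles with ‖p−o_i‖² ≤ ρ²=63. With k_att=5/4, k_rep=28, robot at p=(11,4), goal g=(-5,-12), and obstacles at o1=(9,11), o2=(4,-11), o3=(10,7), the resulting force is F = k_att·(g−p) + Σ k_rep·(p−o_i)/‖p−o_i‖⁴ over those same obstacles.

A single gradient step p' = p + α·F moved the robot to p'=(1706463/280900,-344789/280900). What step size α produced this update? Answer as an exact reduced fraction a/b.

F_att = 5/4·(g−p) = 5/4·(-16,-16) = (-20.0000,-20.0000)
o1: d²=53 ≤ ρ²=63; F_rep = 28·(2,-7)/53² = (0.0199,-0.0698)
o2: d²=274 > ρ²=63 → inactive
o3: d²=10 ≤ ρ²=63; F_rep = 28·(1,-3)/10² = (0.2800,-0.8400)
F = F_att + ΣF_rep = (-19.7001,-20.9098)
Δp = p'−p = (-4.9250,-5.2274); α = Δx/Fx = (-1383437/280900) / (-1383437/70225) = 1/4
check: Δy/Fy = (-1468389/280900) / (-1468389/70225) = 1/4 ✓

α = 1/4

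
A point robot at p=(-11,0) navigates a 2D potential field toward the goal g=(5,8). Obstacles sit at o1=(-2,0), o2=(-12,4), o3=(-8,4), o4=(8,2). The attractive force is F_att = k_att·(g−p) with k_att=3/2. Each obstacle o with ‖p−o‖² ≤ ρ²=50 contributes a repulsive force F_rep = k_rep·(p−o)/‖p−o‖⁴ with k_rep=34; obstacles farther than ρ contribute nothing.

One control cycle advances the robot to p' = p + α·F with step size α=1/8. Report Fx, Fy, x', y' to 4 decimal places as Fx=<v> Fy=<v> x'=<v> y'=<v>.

F_att = 3/2·(g−p) = 3/2·(16,8) = (24.0000,12.0000)
o1: d²=81 > ρ²=50 → inactive
o2: d²=17 ≤ ρ²=50; F_rep = 34·(1,-4)/17² = (0.1176,-0.4706)
o3: d²=25 ≤ ρ²=50; F_rep = 34·(-3,-4)/25² = (-0.1632,-0.2176)
o4: d²=365 > ρ²=50 → inactive
F = F_att + ΣF_rep = (23.9544,11.3118)
p' = p + 1/8·F = (-8.0057,1.4140)

Fx=23.9544 Fy=11.3118 x'=-8.0057 y'=1.4140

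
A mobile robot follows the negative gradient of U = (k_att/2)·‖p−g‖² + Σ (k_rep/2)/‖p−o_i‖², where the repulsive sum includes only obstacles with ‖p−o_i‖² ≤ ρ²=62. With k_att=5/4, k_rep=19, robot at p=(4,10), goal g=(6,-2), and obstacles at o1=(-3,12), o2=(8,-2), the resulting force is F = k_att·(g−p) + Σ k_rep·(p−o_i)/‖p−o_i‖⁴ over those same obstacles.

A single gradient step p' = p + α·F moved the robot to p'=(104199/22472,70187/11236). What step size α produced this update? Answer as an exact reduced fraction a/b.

F_att = 5/4·(g−p) = 5/4·(2,-12) = (2.5000,-15.0000)
o1: d²=53 ≤ ρ²=62; F_rep = 19·(7,-2)/53² = (0.0473,-0.0135)
o2: d²=160 > ρ²=62 → inactive
F = F_att + ΣF_rep = (2.5473,-15.0135)
Δp = p'−p = (0.6368,-3.7534); α = Δx/Fx = (14311/22472) / (14311/5618) = 1/4
check: Δy/Fy = (-42173/11236) / (-42173/2809) = 1/4 ✓

α = 1/4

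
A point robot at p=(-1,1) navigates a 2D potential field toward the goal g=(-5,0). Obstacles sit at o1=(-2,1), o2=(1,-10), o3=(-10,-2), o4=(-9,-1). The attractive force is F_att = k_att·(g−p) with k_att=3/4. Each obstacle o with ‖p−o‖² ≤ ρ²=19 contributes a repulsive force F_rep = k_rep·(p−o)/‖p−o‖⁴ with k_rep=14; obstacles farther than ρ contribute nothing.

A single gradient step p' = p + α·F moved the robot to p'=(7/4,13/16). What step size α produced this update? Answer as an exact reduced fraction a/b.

α = 1/4

F_att = 3/4·(g−p) = 3/4·(-4,-1) = (-3.0000,-0.7500)
o1: d²=1 ≤ ρ²=19; F_rep = 14·(1,0)/1² = (14.0000,0.0000)
o2: d²=125 > ρ²=19 → inactive
o3: d²=90 > ρ²=19 → inactive
o4: d²=68 > ρ²=19 → inactive
F = F_att + ΣF_rep = (11.0000,-0.7500)
Δp = p'−p = (2.7500,-0.1875); α = Δx/Fx = (11/4) / (11) = 1/4
check: Δy/Fy = (-3/16) / (-3/4) = 1/4 ✓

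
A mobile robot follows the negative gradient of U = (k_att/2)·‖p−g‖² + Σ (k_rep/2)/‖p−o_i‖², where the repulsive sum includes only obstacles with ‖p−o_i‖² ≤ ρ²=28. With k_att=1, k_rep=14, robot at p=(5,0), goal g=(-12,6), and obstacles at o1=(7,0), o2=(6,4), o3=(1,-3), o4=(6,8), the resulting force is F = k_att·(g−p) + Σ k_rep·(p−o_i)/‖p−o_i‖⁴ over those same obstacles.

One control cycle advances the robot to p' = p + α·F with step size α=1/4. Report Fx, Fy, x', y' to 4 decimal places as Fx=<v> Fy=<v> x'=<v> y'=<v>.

Fx=-18.7088 Fy=5.8734 x'=0.3228 y'=1.4684

F_att = 1·(g−p) = 1·(-17,6) = (-17.0000,6.0000)
o1: d²=4 ≤ ρ²=28; F_rep = 14·(-2,0)/4² = (-1.7500,0.0000)
o2: d²=17 ≤ ρ²=28; F_rep = 14·(-1,-4)/17² = (-0.0484,-0.1938)
o3: d²=25 ≤ ρ²=28; F_rep = 14·(4,3)/25² = (0.0896,0.0672)
o4: d²=65 > ρ²=28 → inactive
F = F_att + ΣF_rep = (-18.7088,5.8734)
p' = p + 1/4·F = (0.3228,1.4684)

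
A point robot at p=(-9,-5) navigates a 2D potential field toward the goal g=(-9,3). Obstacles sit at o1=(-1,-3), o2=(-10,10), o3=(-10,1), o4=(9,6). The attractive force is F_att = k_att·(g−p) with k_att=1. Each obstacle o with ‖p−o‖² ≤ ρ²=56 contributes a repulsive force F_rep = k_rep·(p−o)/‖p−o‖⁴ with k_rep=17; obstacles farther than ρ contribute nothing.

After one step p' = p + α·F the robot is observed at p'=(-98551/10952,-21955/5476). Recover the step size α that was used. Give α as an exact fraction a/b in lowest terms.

α = 1/8

F_att = 1·(g−p) = 1·(0,8) = (0.0000,8.0000)
o1: d²=68 > ρ²=56 → inactive
o2: d²=226 > ρ²=56 → inactive
o3: d²=37 ≤ ρ²=56; F_rep = 17·(1,-6)/37² = (0.0124,-0.0745)
o4: d²=445 > ρ²=56 → inactive
F = F_att + ΣF_rep = (0.0124,7.9255)
Δp = p'−p = (0.0016,0.9907); α = Δx/Fx = (17/10952) / (17/1369) = 1/8
check: Δy/Fy = (5425/5476) / (10850/1369) = 1/8 ✓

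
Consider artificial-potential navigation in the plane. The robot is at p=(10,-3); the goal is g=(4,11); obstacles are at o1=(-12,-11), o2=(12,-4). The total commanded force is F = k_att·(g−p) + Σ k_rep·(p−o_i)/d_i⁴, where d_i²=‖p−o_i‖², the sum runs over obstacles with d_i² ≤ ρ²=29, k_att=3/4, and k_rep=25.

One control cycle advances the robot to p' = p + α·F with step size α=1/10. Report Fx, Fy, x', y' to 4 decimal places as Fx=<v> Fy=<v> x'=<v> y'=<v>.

Fx=-6.5000 Fy=11.5000 x'=9.3500 y'=-1.8500

F_att = 3/4·(g−p) = 3/4·(-6,14) = (-4.5000,10.5000)
o1: d²=548 > ρ²=29 → inactive
o2: d²=5 ≤ ρ²=29; F_rep = 25·(-2,1)/5² = (-2.0000,1.0000)
F = F_att + ΣF_rep = (-6.5000,11.5000)
p' = p + 1/10·F = (9.3500,-1.8500)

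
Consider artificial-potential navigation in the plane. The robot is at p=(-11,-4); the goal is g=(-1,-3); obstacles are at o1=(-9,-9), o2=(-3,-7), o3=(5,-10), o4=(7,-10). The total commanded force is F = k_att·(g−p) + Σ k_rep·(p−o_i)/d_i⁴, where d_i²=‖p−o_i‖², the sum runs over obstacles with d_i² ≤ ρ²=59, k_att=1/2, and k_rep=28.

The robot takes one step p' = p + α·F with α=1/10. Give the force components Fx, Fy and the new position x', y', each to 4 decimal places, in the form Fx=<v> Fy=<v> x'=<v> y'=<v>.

Fx=4.9334 Fy=0.6665 x'=-10.5067 y'=-3.9334

F_att = 1/2·(g−p) = 1/2·(10,1) = (5.0000,0.5000)
o1: d²=29 ≤ ρ²=59; F_rep = 28·(-2,5)/29² = (-0.0666,0.1665)
o2: d²=73 > ρ²=59 → inactive
o3: d²=292 > ρ²=59 → inactive
o4: d²=360 > ρ²=59 → inactive
F = F_att + ΣF_rep = (4.9334,0.6665)
p' = p + 1/10·F = (-10.5067,-3.9334)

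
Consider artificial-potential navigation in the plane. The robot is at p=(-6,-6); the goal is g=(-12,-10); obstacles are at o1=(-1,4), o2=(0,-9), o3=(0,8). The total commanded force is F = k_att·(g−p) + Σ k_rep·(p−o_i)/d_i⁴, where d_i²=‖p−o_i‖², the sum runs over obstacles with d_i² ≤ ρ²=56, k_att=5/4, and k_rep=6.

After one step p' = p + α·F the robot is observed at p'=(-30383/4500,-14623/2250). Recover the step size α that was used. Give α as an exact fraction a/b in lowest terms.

α = 1/10

F_att = 5/4·(g−p) = 5/4·(-6,-4) = (-7.5000,-5.0000)
o1: d²=125 > ρ²=56 → inactive
o2: d²=45 ≤ ρ²=56; F_rep = 6·(-6,3)/45² = (-0.0178,0.0089)
o3: d²=232 > ρ²=56 → inactive
F = F_att + ΣF_rep = (-7.5178,-4.9911)
Δp = p'−p = (-0.7518,-0.4991); α = Δx/Fx = (-3383/4500) / (-3383/450) = 1/10
check: Δy/Fy = (-1123/2250) / (-1123/225) = 1/10 ✓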